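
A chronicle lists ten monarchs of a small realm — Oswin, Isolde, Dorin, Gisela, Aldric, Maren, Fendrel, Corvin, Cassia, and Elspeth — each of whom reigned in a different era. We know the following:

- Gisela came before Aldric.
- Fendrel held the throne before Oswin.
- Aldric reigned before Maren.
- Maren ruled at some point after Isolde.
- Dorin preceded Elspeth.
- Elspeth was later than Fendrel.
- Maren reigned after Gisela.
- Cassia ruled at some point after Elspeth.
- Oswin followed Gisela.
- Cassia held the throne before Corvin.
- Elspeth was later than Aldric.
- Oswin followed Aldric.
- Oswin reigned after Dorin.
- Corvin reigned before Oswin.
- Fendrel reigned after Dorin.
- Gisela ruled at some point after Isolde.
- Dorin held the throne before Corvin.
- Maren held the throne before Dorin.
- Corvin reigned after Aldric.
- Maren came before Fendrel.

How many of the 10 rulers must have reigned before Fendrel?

5

Directly stated before Fendrel: Dorin and Maren.
Aldric reaches Fendrel via Aldric → Maren → Fendrel.
Gisela reaches Fendrel via Gisela → Maren → Fendrel.
Isolde reaches Fendrel via Isolde → Maren → Fendrel.
That's Aldric, Dorin, Gisela, Isolde, and Maren — 5 in all.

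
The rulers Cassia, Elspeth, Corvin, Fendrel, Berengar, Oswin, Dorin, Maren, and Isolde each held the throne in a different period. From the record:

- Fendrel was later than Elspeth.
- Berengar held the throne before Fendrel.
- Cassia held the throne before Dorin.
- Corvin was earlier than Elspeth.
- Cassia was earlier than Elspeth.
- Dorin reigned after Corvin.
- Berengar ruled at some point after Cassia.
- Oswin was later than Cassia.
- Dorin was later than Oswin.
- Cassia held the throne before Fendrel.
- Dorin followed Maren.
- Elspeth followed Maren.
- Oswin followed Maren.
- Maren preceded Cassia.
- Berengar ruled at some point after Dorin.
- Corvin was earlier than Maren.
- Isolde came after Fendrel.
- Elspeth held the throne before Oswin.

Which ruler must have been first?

Corvin

Corvin has a chain of constraints placing them before every other ruler, so Corvin must be first.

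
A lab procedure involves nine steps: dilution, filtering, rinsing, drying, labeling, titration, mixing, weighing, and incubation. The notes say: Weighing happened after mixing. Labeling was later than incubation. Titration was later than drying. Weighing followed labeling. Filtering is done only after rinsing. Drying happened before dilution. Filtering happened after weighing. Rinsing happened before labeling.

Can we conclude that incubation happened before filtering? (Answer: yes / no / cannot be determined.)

Chain the constraints: incubation → labeling → weighing → filtering. Each link is directly stated, so incubation comes before filtering.

yes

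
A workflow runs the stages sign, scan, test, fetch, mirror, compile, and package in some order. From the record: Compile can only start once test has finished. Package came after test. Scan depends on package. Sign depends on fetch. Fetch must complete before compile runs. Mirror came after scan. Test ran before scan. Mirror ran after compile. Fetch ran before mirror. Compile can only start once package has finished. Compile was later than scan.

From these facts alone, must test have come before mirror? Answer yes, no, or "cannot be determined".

Chain the constraints: test → scan → mirror. Each link is directly stated, so test comes before mirror.

yes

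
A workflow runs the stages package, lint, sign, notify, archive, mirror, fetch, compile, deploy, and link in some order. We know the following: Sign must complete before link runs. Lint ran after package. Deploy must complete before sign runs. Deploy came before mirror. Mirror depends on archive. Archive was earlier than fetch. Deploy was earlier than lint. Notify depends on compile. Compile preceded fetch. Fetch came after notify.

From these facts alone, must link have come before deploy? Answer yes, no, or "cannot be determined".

Tracing the constraints gives deploy → sign → link, so deploy must come before link.
That means link cannot be before deploy.

no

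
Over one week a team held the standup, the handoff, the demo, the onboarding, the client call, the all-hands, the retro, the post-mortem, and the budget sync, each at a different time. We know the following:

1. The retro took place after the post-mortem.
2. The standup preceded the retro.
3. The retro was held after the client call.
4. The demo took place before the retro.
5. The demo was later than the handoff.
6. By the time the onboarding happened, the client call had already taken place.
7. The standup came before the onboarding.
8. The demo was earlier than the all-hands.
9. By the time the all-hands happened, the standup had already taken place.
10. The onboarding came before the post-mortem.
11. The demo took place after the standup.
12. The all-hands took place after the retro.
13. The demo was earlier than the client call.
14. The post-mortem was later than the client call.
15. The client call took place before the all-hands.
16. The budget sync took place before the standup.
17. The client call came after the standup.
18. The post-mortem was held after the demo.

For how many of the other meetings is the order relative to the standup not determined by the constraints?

Forced before the standup: the budget sync; forced after the standup: the all-hands, the client call, the demo, the onboarding, the post-mortem, and the retro.
That leaves the handoff with no forced order relative to the standup — 1.

1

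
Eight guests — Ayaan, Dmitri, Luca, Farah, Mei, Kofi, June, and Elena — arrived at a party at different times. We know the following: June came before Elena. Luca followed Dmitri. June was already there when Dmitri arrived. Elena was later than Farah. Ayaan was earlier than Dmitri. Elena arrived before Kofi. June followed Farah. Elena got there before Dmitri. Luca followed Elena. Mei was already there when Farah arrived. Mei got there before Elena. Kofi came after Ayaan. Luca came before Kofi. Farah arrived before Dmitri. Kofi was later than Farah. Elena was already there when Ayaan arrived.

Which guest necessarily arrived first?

Mei has a chain of constraints placing them before every other guest, so Mei must be first.

Mei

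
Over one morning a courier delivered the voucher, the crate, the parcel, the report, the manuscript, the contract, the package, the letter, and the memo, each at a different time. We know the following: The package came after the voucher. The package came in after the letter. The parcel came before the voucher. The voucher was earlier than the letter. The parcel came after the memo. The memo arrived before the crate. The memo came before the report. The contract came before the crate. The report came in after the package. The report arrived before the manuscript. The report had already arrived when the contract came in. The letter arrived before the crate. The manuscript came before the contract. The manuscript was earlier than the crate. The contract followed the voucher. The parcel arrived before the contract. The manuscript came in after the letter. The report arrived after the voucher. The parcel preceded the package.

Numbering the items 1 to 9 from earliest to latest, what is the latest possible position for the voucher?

The voucher must come before the contract, the crate, the letter, the manuscript, the package, and the report — 6 items forced after it.
Everything else can be placed before the voucher in some valid order, so the voucher can sit as late as position 9 − 6 = 3.

3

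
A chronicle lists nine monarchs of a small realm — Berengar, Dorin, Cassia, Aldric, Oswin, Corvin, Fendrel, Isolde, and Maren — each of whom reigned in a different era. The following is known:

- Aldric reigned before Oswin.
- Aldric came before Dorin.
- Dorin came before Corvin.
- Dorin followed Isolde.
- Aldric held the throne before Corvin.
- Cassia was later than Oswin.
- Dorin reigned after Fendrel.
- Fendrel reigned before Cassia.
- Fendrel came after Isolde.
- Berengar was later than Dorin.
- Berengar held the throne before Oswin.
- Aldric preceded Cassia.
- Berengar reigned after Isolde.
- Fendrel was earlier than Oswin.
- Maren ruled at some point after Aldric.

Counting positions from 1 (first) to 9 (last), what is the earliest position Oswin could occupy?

6

Aldric, Berengar, Dorin, Fendrel, and Isolde must all come before Oswin — 5 forced predecessors.
Nothing else is forced ahead of Oswin, so their earliest slot is position 5 + 1 = 6.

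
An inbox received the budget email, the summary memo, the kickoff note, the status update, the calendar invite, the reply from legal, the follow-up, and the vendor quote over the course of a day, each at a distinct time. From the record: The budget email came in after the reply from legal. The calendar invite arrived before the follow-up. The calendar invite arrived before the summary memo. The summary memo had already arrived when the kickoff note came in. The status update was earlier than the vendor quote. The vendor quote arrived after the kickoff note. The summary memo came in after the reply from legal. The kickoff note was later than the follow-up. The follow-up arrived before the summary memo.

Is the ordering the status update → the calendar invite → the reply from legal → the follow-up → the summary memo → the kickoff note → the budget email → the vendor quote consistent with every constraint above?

yes

Check each stated constraint against the proposed order — e.g. the reply from legal is ahead of the budget email; the status update is ahead of the vendor quote. Every pair is in the required order; nothing is violated.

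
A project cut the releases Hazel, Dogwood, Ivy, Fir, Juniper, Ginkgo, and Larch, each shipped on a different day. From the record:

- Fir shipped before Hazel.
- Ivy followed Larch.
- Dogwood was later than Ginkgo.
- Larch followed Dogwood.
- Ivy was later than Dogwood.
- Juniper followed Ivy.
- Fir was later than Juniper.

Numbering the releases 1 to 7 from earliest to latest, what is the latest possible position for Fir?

Fir must come before Hazel — 1 release forced after it.
Everything else can be placed before Fir in some valid order, so Fir can sit as late as position 7 − 1 = 6.

6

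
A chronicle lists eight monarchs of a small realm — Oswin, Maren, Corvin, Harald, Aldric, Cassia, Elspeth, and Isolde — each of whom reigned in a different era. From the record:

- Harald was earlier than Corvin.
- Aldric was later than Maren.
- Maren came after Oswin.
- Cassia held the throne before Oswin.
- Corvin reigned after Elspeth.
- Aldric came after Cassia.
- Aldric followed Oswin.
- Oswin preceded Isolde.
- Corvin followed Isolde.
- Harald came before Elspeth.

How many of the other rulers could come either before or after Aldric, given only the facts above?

4

Forced before Aldric: Cassia, Maren, and Oswin.
That leaves Corvin, Elspeth, Harald, and Isolde with no forced order relative to Aldric — 4.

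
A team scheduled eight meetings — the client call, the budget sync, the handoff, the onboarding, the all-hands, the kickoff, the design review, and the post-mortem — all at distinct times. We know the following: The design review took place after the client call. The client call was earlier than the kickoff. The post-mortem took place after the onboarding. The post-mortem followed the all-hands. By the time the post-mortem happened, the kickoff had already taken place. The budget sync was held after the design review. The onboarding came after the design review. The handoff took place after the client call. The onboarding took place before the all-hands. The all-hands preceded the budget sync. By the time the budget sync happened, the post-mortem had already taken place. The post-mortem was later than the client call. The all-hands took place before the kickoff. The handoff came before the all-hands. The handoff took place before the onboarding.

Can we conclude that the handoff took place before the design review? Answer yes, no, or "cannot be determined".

No chain of stated constraints runs from the handoff to the design review, and none runs from the design review to the handoff either.
So the relative order of the handoff and the design review is not fixed by the given facts.

cannot be determined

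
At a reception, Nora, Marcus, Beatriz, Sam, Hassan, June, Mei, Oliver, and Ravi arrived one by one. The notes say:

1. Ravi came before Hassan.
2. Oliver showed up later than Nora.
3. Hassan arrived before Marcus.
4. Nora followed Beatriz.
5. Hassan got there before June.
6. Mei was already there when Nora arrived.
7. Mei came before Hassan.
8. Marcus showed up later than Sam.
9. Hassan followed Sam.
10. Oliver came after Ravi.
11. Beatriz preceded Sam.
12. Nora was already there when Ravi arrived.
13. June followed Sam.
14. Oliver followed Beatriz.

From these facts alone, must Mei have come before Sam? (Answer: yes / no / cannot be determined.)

cannot be determined

No chain of stated constraints runs from Mei to Sam, and none runs from Sam to Mei either.
So the relative order of Mei and Sam is not fixed by the given facts.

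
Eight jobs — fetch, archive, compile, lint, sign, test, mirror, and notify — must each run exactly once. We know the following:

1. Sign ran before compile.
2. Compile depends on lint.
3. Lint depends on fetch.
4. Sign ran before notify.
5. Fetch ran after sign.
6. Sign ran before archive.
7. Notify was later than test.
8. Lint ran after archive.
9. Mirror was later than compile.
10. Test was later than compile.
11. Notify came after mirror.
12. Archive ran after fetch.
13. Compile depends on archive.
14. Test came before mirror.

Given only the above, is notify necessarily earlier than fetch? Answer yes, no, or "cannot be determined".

Tracing the constraints gives fetch → lint → compile → mirror → notify, so fetch must come before notify.
That means notify cannot be before fetch.

no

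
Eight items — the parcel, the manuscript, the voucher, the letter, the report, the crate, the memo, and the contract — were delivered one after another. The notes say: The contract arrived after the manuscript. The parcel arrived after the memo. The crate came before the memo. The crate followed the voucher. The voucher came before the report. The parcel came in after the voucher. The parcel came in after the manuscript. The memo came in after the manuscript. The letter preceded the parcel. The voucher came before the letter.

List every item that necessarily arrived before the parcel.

Directly stated before the parcel: the letter, the manuscript, the memo, and the voucher.
The crate reaches the parcel via the crate → the memo → the parcel.
No chain forces the report (or any of the others) ahead of the parcel.

the crate, the letter, the manuscript, the memo, the voucher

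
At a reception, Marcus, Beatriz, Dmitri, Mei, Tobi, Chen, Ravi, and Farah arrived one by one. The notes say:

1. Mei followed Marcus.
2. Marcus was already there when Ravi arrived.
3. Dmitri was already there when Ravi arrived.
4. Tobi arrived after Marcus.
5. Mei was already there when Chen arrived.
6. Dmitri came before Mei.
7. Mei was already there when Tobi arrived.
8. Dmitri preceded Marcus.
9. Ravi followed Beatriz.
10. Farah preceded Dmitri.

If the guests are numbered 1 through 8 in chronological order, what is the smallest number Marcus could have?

3

Dmitri and Farah must both come before Marcus — 2 forced predecessors.
Nothing else is forced ahead of Marcus, so their earliest slot is position 2 + 1 = 3.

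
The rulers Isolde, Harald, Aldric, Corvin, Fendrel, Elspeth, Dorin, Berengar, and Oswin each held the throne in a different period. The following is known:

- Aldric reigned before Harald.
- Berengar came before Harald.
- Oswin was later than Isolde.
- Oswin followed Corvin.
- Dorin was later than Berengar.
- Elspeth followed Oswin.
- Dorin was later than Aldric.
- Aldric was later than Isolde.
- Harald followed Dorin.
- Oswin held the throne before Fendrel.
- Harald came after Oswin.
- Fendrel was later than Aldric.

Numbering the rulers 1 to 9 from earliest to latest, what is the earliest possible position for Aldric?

Isolde must come before Aldric — 1 forced predecessor.
Nothing else is forced ahead of Aldric, so their earliest slot is position 1 + 1 = 2.

2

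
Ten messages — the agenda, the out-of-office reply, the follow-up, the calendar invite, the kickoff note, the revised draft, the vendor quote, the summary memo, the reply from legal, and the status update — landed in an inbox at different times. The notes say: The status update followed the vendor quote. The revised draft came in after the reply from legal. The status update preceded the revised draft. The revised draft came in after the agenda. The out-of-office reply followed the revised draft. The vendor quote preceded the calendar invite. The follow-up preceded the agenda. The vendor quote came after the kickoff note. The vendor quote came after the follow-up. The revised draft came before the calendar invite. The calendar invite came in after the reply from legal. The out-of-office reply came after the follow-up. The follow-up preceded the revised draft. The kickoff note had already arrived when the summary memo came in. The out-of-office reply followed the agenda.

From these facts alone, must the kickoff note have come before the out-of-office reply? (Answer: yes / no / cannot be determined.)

yes

Chain the constraints: the kickoff note → the vendor quote → the status update → the revised draft → the out-of-office reply. Each link is directly stated, so the kickoff note comes before the out-of-office reply.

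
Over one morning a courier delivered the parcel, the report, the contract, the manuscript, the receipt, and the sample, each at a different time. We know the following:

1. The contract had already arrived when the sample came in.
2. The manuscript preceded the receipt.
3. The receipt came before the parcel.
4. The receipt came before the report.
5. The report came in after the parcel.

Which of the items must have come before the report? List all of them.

the manuscript, the parcel, the receipt

Directly stated before the report: the parcel and the receipt.
The manuscript reaches the report via the manuscript → the receipt → the report.
No chain forces the sample (or any of the others) ahead of the report.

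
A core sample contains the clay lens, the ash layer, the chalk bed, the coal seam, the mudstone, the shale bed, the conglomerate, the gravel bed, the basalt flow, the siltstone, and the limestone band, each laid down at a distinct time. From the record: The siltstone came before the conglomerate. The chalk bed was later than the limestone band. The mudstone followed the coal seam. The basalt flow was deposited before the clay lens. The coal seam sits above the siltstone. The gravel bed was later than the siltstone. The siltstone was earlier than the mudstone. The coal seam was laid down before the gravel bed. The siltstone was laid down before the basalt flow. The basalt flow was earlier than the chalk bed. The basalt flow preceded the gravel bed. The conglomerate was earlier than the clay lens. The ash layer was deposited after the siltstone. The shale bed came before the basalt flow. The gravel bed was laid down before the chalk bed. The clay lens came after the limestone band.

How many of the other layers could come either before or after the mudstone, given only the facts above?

8

Forced before the mudstone: the coal seam and the siltstone.
That leaves the ash layer, the basalt flow, the chalk bed, the clay lens, the conglomerate, the gravel bed, the limestone band, and the shale bed with no forced order relative to the mudstone — 8.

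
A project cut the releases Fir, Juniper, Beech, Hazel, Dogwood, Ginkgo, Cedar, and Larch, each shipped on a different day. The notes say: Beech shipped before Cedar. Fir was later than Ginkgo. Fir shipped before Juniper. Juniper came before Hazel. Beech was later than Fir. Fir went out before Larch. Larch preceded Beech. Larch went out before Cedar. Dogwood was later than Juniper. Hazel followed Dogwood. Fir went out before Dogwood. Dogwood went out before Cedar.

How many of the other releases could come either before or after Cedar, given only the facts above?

1

Forced before Cedar: Beech, Dogwood, Fir, Ginkgo, Juniper, and Larch.
That leaves Hazel with no forced order relative to Cedar — 1.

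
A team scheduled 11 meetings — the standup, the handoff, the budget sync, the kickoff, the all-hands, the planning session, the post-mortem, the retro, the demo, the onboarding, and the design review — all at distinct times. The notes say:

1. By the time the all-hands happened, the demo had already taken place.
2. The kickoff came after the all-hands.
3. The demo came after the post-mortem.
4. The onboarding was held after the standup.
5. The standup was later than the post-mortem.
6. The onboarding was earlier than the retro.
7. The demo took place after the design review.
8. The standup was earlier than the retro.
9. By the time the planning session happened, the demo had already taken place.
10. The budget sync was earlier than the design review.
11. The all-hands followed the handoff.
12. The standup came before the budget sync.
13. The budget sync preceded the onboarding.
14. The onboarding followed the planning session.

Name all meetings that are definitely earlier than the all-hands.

the budget sync, the demo, the design review, the handoff, the post-mortem, the standup

Directly stated before the all-hands: the demo and the handoff.
The budget sync reaches the all-hands via the budget sync → the design review → the demo → the all-hands.
The design review reaches the all-hands via the design review → the demo → the all-hands.
The post-mortem reaches the all-hands via the post-mortem → the demo → the all-hands.
Likewise the standup reaches the all-hands by chaining the stated constraints.
No chain forces the onboarding (or any of the others) ahead of the all-hands.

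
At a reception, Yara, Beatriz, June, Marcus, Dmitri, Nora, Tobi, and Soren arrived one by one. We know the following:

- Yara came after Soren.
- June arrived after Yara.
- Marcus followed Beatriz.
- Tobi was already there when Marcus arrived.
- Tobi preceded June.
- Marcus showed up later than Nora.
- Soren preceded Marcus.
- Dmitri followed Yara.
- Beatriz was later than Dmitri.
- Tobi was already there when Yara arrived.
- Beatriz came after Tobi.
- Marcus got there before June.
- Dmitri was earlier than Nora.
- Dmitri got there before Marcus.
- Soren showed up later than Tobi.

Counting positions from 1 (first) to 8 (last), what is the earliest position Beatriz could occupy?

Dmitri, Soren, Tobi, and Yara must all come before Beatriz — 4 forced predecessors.
Nothing else is forced ahead of Beatriz, so their earliest slot is position 4 + 1 = 5.

5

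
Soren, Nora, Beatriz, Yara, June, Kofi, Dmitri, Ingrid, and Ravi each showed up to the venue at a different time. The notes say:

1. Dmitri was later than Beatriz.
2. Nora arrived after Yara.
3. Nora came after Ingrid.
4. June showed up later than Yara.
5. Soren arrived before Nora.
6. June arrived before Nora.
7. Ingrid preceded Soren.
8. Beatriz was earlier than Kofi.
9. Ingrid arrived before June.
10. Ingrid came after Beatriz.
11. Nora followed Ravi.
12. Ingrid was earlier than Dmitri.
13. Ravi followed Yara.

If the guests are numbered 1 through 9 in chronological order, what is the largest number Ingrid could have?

5

Ingrid must come before Dmitri, June, Nora, and Soren — 4 guests forced after them.
Everything else can be placed before Ingrid in some valid order, so Ingrid can sit as late as position 9 − 4 = 5.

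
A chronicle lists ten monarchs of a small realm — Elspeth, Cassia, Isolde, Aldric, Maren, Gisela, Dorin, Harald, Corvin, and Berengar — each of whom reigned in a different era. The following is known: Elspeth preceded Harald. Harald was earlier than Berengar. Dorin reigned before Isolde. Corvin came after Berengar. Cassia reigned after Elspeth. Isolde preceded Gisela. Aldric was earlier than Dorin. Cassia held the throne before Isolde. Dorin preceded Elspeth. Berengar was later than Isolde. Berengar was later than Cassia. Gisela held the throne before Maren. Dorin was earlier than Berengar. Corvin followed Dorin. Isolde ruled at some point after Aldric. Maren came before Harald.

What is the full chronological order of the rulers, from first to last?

The constraints fix every adjacent pair, so only one ordering works:
Aldric → Dorin → Elspeth → Cassia → Isolde → Gisela → Maren → Harald → Berengar → Corvin.

Aldric, Dorin, Elspeth, Cassia, Isolde, Gisela, Maren, Harald, Berengar, Corvin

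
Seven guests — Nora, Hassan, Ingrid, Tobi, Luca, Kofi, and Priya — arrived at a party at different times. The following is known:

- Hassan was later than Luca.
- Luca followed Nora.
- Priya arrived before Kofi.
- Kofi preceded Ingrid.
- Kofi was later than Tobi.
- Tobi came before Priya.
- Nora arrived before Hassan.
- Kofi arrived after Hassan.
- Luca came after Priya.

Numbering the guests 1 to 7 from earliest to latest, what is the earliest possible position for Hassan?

Luca, Nora, Priya, and Tobi must all come before Hassan — 4 forced predecessors.
Nothing else is forced ahead of Hassan, so their earliest slot is position 4 + 1 = 5.

5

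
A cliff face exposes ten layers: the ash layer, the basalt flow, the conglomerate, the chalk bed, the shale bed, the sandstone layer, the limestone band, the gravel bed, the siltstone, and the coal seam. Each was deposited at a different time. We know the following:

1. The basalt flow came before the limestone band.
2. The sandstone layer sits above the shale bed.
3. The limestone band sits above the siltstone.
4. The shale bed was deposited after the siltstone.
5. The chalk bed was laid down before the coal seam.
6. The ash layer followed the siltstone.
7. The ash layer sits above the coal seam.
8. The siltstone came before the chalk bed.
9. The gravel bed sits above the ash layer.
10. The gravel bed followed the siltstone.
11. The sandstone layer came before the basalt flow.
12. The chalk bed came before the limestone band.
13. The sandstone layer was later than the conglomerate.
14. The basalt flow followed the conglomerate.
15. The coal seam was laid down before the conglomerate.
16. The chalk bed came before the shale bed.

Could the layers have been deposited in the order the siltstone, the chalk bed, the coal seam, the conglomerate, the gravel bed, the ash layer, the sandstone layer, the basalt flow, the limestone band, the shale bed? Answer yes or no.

The constraints require the ash layer before the gravel bed, but in the proposed sequence the gravel bed appears ahead of the ash layer. That one violation is enough.

no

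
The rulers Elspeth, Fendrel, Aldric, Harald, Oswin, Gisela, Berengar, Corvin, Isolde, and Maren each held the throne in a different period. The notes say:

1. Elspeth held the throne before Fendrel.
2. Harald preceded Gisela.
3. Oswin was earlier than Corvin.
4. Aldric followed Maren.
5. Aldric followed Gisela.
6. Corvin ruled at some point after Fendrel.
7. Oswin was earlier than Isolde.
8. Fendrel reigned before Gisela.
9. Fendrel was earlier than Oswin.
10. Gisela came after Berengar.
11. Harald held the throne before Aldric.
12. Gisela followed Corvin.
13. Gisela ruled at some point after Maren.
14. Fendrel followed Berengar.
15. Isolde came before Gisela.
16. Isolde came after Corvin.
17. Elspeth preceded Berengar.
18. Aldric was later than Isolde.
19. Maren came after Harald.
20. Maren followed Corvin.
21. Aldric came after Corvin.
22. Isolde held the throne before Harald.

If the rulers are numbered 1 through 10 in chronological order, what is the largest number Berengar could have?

Berengar must come before Aldric, Corvin, Fendrel, Gisela, Harald, Isolde, Maren, and Oswin — 8 rulers forced after them.
Everything else can be placed before Berengar in some valid order, so Berengar can sit as late as position 10 − 8 = 2.

2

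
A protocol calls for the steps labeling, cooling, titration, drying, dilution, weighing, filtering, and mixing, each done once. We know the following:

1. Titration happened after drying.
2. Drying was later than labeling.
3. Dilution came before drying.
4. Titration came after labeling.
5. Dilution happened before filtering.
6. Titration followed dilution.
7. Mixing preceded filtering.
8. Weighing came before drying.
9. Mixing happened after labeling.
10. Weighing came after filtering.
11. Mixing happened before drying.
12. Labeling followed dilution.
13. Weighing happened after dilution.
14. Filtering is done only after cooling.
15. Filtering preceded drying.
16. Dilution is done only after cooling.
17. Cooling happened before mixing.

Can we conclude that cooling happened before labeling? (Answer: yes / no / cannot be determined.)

yes

Chain the constraints: cooling → dilution → labeling. Each link is directly stated, so cooling comes before labeling.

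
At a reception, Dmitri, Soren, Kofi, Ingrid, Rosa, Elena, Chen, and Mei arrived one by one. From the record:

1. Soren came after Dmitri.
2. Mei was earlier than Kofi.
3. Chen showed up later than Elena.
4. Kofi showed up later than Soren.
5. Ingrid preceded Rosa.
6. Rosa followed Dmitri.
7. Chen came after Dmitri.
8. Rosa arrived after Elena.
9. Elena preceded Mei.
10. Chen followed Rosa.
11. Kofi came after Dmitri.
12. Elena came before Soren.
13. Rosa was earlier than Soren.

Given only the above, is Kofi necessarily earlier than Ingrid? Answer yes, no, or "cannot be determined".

Tracing the constraints gives Ingrid → Rosa → Soren → Kofi, so Ingrid must come before Kofi.
That means Kofi cannot be before Ingrid.

no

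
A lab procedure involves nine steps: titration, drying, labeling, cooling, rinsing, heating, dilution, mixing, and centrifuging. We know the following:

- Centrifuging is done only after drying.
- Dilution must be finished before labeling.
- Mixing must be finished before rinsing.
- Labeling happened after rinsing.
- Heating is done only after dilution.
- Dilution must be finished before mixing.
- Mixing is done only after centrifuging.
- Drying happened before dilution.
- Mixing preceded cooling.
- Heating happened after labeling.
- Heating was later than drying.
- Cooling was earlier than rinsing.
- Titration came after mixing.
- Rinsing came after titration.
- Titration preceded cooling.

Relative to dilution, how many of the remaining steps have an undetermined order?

1

Forced before dilution: drying; forced after dilution: cooling, heating, labeling, mixing, rinsing, and titration.
That leaves centrifuging with no forced order relative to dilution — 1.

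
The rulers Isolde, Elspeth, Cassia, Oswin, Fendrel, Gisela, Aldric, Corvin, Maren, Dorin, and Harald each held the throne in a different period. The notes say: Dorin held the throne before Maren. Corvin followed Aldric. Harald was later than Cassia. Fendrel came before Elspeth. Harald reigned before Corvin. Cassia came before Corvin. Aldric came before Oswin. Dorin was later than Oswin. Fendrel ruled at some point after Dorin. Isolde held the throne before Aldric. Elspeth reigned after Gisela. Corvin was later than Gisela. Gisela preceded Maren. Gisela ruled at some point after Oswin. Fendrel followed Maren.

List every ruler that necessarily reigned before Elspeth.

Aldric, Dorin, Fendrel, Gisela, Isolde, Maren, Oswin

Directly stated before Elspeth: Fendrel and Gisela.
Aldric reaches Elspeth via Aldric → Oswin → Gisela → Elspeth.
Dorin reaches Elspeth via Dorin → Fendrel → Elspeth.
Isolde reaches Elspeth via Isolde → Aldric → Oswin → Gisela → Elspeth.
Likewise Maren and Oswin each reach Elspeth by chaining the stated constraints.
No chain forces Cassia (or any of the others) ahead of Elspeth.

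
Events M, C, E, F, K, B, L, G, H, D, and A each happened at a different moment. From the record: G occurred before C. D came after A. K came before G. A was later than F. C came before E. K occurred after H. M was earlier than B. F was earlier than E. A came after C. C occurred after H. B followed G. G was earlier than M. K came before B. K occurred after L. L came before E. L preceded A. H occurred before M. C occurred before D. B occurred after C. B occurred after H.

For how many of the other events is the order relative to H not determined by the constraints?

2

Forced after H: A, B, C, D, E, G, K, and M.
That leaves F and L with no forced order relative to H — 2.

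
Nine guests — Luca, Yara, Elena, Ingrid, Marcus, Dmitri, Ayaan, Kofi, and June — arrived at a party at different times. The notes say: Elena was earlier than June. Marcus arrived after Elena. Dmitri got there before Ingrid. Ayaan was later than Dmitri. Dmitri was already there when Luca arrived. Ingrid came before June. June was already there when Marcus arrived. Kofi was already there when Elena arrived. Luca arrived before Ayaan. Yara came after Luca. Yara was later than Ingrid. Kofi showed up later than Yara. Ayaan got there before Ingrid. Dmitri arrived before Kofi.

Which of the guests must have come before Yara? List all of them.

Ayaan, Dmitri, Ingrid, Luca

Directly stated before Yara: Ingrid and Luca.
Ayaan reaches Yara via Ayaan → Ingrid → Yara.
Dmitri reaches Yara via Dmitri → Luca → Yara.
No chain forces Elena (or any of the others) ahead of Yara.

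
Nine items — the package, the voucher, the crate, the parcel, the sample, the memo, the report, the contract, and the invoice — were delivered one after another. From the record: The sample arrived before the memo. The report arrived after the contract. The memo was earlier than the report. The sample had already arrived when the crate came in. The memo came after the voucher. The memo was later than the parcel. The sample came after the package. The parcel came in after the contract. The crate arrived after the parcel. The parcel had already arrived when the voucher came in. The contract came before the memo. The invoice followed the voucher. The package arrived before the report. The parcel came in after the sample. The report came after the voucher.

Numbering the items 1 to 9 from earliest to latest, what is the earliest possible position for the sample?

The package must come before the sample — 1 forced predecessor.
Nothing else is forced ahead of the sample, so its earliest slot is position 1 + 1 = 2.

2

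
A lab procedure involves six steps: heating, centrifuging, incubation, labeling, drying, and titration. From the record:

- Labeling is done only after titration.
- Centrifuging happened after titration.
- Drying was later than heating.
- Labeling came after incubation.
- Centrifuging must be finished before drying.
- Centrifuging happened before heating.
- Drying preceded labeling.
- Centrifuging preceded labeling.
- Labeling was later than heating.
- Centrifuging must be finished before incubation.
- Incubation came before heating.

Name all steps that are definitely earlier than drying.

Directly stated before drying: centrifuging and heating.
Incubation reaches drying via incubation → heating → drying.
Titration reaches drying via titration → centrifuging → drying.
No chain forces labeling ahead of drying.

centrifuging, heating, incubation, titration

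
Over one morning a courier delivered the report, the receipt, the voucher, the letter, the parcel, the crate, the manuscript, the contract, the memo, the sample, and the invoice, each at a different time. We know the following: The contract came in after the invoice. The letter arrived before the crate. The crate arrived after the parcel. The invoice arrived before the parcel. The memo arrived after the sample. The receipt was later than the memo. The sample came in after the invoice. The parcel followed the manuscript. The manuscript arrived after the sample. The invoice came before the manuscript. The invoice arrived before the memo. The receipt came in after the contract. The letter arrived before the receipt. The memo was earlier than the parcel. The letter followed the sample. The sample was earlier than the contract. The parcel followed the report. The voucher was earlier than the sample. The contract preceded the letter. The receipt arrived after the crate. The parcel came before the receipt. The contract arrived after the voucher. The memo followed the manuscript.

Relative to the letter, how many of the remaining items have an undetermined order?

4

Forced before the letter: the contract, the invoice, the sample, and the voucher; forced after the letter: the crate and the receipt.
That leaves the manuscript, the memo, the parcel, and the report with no forced order relative to the letter — 4.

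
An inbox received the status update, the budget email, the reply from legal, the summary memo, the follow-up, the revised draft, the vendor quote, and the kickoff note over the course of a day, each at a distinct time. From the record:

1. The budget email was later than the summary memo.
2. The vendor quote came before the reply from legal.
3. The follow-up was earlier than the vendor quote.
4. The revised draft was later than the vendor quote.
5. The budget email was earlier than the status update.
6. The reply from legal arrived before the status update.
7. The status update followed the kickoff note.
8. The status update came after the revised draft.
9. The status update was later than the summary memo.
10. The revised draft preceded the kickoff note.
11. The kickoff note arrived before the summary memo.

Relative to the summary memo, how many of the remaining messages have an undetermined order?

Forced before the summary memo: the follow-up, the kickoff note, the revised draft, and the vendor quote; forced after the summary memo: the budget email and the status update.
That leaves the reply from legal with no forced order relative to the summary memo — 1.

1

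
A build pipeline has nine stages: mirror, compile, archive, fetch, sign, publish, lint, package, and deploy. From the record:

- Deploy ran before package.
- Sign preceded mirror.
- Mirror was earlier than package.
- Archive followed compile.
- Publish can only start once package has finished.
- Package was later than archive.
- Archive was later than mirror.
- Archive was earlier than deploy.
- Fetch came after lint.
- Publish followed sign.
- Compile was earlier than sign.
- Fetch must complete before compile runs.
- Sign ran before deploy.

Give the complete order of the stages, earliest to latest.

The constraints fix every adjacent pair, so only one ordering works:
lint → fetch → compile → sign → mirror → archive → deploy → package → publish.

lint, fetch, compile, sign, mirror, archive, deploy, package, publish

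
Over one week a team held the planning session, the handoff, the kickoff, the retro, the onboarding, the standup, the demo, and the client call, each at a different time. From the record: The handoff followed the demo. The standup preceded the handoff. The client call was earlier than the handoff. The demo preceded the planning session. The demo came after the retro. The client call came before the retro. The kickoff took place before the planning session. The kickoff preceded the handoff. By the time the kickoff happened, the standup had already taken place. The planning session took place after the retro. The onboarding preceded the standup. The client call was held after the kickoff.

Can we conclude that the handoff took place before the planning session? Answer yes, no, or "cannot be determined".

cannot be determined

No chain of stated constraints runs from the handoff to the planning session, and none runs from the planning session to the handoff either.
So the relative order of the handoff and the planning session is not fixed by the given facts.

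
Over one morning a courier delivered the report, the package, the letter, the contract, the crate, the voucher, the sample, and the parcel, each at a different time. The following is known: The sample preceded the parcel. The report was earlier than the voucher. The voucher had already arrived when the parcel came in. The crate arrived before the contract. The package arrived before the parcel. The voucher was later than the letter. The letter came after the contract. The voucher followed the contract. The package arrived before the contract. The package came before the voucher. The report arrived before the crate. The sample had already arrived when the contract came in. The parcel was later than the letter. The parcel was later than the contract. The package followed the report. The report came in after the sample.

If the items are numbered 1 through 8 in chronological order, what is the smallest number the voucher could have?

The contract, the crate, the letter, the package, the report, and the sample must all come before the voucher — 6 forced predecessors.
Nothing else is forced ahead of the voucher, so its earliest slot is position 6 + 1 = 7.

7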